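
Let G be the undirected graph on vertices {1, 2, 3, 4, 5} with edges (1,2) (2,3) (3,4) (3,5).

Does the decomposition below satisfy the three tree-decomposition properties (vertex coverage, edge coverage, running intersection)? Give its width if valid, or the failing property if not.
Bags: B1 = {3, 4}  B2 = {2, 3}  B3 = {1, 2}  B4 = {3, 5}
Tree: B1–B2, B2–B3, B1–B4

Yes; width 1.

Every vertex of G appears in some bag (union = {1, 2, 3, 4, 5}); every edge is covered by a bag; and for each vertex v the set of bags containing v is connected in the bag tree. The decomposition is therefore valid. The largest bag has 2 vertices, so the width is 1.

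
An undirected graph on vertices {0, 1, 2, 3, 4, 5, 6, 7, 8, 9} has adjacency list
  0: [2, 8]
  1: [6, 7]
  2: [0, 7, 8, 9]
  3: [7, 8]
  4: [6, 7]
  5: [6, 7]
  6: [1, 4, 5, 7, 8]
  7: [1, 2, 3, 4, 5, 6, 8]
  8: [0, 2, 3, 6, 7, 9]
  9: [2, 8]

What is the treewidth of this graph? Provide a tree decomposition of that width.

The largest bag has 3 vertices, giving width 2; this decomposition certifies tw(G) ≤ 2. Conversely, {0, 2, 8} is a clique of size 3, and the vertices of any clique must share a bag in every tree decomposition; so some bag has ≥ 3 vertices and tw(G) ≥ 2. The upper and lower bounds meet at 2, so that is the treewidth.

Treewidth 2.
One optimal decomposition is:
Bags: B1 = {6, 7, 8}  B2 = {5, 6, 7}  B3 = {4, 6, 7}  B4 = {1, 6, 7}  B5 = {2, 7, 8}  B6 = {2, 8, 9}  B7 = {0, 2, 8}  B8 = {3, 7, 8}
Tree: B1–B2, B1–B3, B3–B4, B1–B5, B5–B6, B5–B7, B1–B8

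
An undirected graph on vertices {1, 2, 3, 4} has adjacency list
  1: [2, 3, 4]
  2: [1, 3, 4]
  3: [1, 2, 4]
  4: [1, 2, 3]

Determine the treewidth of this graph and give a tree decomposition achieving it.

A single bag containing all 4 vertices is trivially a valid decomposition of width 3. Conversely, {1, 2, 3, 4} is a clique of size 4, and the vertices of any clique must share a bag in every tree decomposition; so some bag has ≥ 4 vertices and tw(G) ≥ 3. The upper and lower bounds meet at 3, so that is the treewidth.

Treewidth 3.
One such decomposition:
Bags: B1 = {1, 2, 3, 4}
Tree: (single bag)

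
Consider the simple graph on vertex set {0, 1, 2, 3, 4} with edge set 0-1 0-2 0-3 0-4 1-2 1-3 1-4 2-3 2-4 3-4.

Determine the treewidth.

4

A width-4 tree decomposition is:
Bags: B1 = {0, 1, 2, 3, 4}
Tree: (single bag)
With just one bag of size 5, the width is 5 − 1 = 4, so tw(G) ≤ 4. On the other hand G contains the 5-clique {0, 1, 2, 3, 4}. A clique must lie in a single bag of any decomposition, so no decomposition can have width below 4. Hence tw(G) = 4 exactly.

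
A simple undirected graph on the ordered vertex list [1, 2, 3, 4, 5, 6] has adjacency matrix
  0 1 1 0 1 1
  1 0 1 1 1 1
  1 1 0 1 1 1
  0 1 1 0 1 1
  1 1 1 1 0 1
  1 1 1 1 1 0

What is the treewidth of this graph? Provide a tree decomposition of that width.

Treewidth 4.
One optimal decomposition is:
Bags: B1 = {2, 3, 4, 5, 6}  B2 = {1, 2, 3, 5, 6}
Tree: B1–B2

The largest bag has 5 vertices, giving width 4; this decomposition certifies tw(G) ≤ 4. On the other hand G contains the 5-clique {1, 2, 3, 5, 6}. A clique must lie in a single bag of any decomposition, so no decomposition can have width below 4. Hence tw(G) = 4 exactly.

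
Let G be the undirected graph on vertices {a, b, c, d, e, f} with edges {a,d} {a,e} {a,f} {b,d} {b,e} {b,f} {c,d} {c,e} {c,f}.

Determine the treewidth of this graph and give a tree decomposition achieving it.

The largest bag has 4 vertices, giving width 3; this decomposition certifies tw(G) ≤ 3. For the lower bound: the 4 vertex sets {c,d}, {b,f}, {e}, {a} are disjoint, each induces a connected subgraph, and every pair is joined by at least one edge of G. Contracting each set to a single vertex therefore yields K_{4} as a minor, and since treewidth is minor-monotone, tw(G) ≥ tw(K_{4}) = 3. Combining the bounds, tw(G) = 3.

Treewidth 3.
Bags: B1 = {c, d, e, f}  B2 = {b, d, e, f}  B3 = {a, d, e, f}
Tree: B1–B2, B2–B3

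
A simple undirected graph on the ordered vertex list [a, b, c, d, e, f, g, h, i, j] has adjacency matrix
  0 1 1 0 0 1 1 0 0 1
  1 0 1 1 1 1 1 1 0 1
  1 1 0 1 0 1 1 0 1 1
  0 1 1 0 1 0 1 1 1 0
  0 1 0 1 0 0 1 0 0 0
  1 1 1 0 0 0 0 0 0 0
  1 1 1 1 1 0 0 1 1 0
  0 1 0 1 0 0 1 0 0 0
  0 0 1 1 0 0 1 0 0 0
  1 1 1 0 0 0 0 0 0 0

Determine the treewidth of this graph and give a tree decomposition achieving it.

Every bag has size at most 4, so the width is 4 − 1 = 3 and tw(G) ≤ 3. For the lower bound, the 4 vertices {b, d, e, g} are pairwise adjacent, and any tree decomposition puts a clique entirely inside one bag — forcing width ≥ 3. The upper and lower bounds meet at 3, so that is the treewidth.

Treewidth 3.
One optimal decomposition is:
Bags: B1 = {b, d, e, g}  B2 = {b, c, d, g}  B3 = {a, b, c, g}  B4 = {a, b, c, f}  B5 = {a, b, c, j}  B6 = {c, d, g, i}  B7 = {b, d, g, h}
Tree: B1–B2, B2–B3, B3–B4, B4–B5, B2–B6, B2–B7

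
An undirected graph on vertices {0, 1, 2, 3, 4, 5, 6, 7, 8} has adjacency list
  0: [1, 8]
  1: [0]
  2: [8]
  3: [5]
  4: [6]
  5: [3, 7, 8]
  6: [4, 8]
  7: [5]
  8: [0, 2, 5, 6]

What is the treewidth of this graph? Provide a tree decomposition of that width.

Every bag has size at most 2, so the width is 2 − 1 = 1 and tw(G) ≤ 1. G has an edge, so its treewidth is at least 1. Therefore the treewidth is 1.

Treewidth 1.
One such decomposition:
Bags: B1 = {0, 1}  B2 = {0, 8}  B3 = {5, 8}  B4 = {6, 8}  B5 = {2, 8}  B6 = {3, 5}  B7 = {4, 6}  B8 = {5, 7}
Tree: B1–B2, B2–B3, B3–B4, B3–B5, B3–B6, B4–B7, B6–B8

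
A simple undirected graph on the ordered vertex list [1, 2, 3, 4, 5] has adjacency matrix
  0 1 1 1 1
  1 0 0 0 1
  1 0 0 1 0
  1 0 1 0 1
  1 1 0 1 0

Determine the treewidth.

2

A width-2 tree decomposition is:
Bags: B1 = {1, 4, 5}  B2 = {1, 2, 5}  B3 = {1, 3, 4}
Tree: B1–B2, B1–B3
Each bag holds 3 vertices, so the decomposition has width 2, which upper-bounds the treewidth. On the other hand G contains the 3-clique {1, 2, 5}. A clique must lie in a single bag of any decomposition, so no decomposition can have width below 2. Therefore the treewidth is 2.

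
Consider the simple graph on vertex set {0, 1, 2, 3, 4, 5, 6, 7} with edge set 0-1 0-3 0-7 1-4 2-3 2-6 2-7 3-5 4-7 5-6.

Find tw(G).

A width-2 tree decomposition is:
Bags: B1 = {3, 5, 6}  B2 = {2, 3, 6}  B3 = {0, 2, 3}  B4 = {0, 2, 7}  B5 = {0, 1, 7}  B6 = {1, 4, 7}
Tree: B1–B2, B2–B3, B3–B4, B4–B5, B5–B6
The largest bag has 3 vertices, giving width 2; this decomposition certifies tw(G) ≤ 2. The edges 5–6–2–3–5 form a cycle, so G is not a tree and its treewidth is at least 2. Combining the bounds, tw(G) = 2.

2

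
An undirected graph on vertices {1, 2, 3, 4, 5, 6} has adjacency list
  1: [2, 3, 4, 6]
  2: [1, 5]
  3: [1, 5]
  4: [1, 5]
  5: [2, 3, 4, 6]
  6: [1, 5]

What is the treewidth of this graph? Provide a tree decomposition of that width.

Each bag holds 3 vertices, so the decomposition has width 2, which upper-bounds the treewidth. Since 3–1–2–5–3 is a cycle in G, G is not acyclic. Forests are exactly the graphs of treewidth ≤ 1, so tw(G) ≥ 2. Hence tw(G) = 2 exactly.

Treewidth 2.
One optimal decomposition is:
Bags: B1 = {1, 3, 5}  B2 = {1, 2, 5}  B3 = {1, 4, 5}  B4 = {1, 5, 6}
Tree: B1–B2, B2–B3, B3–B4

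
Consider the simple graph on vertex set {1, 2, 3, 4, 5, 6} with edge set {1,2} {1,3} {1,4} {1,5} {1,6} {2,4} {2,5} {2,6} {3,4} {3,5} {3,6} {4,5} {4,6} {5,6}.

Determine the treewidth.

A width-4 tree decomposition is:
Bags: B1 = {1, 3, 4, 5, 6}  B2 = {1, 2, 4, 5, 6}
Tree: B1–B2
The largest bag has 5 vertices, giving width 4; this decomposition certifies tw(G) ≤ 4. For the lower bound, the 5 vertices {1, 2, 4, 5, 6} are pairwise adjacent, and any tree decomposition puts a clique entirely inside one bag — forcing width ≥ 4. Combining the bounds, tw(G) = 4.

4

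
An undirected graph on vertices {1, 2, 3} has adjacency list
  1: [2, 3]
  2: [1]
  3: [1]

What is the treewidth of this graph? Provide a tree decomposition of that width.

The largest bag has 2 vertices, giving width 1; this decomposition certifies tw(G) ≤ 1. Since G has at least one edge (e.g. 1–2), it is not an edgeless graph, so tw(G) ≥ 1. Therefore the treewidth is 1.

Treewidth 1.
One such decomposition:
Bags: B1 = {1, 2}  B2 = {1, 3}
Tree: B1–B2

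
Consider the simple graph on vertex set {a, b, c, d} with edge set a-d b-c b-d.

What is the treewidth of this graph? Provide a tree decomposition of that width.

Treewidth 1.
Bags: B1 = {a, d}  B2 = {b, d}  B3 = {b, c}
Tree: B1–B2, B2–B3

Every bag has size at most 2, so the width is 2 − 1 = 1 and tw(G) ≤ 1. Since G has at least one edge (e.g. a–d), it is not an edgeless graph, so tw(G) ≥ 1. The upper and lower bounds meet at 1, so that is the treewidth.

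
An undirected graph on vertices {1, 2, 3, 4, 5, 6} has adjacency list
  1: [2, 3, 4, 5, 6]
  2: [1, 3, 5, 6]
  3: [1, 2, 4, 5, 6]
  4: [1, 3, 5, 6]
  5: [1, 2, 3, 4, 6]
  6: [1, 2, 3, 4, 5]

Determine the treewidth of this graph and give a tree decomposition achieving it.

Treewidth 4.
One such decomposition:
Bags: B1 = {1, 3, 4, 5, 6}  B2 = {1, 2, 3, 5, 6}
Tree: B1–B2

Every bag has size at most 5, so the width is 5 − 1 = 4 and tw(G) ≤ 4. For the lower bound, the 5 vertices {1, 2, 3, 5, 6} are pairwise adjacent, and any tree decomposition puts a clique entirely inside one bag — forcing width ≥ 4. The upper and lower bounds meet at 4, so that is the treewidth.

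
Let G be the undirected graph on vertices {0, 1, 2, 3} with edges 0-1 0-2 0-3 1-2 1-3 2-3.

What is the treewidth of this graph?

3

A width-3 tree decomposition is:
Bags: B1 = {0, 1, 2, 3}
Tree: (single bag)
A single bag containing all 4 vertices is trivially a valid decomposition of width 3. Conversely, {0, 1, 2, 3} is a clique of size 4, and the vertices of any clique must share a bag in every tree decomposition; so some bag has ≥ 4 vertices and tw(G) ≥ 3. Combining the bounds, tw(G) = 3.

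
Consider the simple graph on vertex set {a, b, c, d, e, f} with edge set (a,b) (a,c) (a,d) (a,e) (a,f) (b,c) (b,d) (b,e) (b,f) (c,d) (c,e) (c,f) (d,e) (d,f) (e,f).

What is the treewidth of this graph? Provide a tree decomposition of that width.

With just one bag of size 6, the width is 6 − 1 = 5, so tw(G) ≤ 5. On the other hand G contains the 6-clique {a, b, c, d, e, f}. A clique must lie in a single bag of any decomposition, so no decomposition can have width below 5. Combining the bounds, tw(G) = 5.

Treewidth 5.
One optimal decomposition is:
Bags: B1 = {a, b, c, d, e, f}
Tree: (single bag)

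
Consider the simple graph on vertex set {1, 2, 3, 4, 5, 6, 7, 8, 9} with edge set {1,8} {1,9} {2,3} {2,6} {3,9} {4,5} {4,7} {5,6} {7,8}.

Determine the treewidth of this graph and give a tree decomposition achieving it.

Treewidth 2.
Bags: B1 = {4, 7, 8}  B2 = {4, 5, 8}  B3 = {5, 6, 8}  B4 = {2, 6, 8}  B5 = {2, 3, 8}  B6 = {3, 8, 9}  B7 = {1, 8, 9}
Tree: B1–B2, B2–B3, B3–B4, B4–B5, B5–B6, B6–B7

The largest bag has 3 vertices, giving width 2; this decomposition certifies tw(G) ≤ 2. The edges 8–7–4–5–6–2–3–9–1–8 form a cycle, so G is not a tree and its treewidth is at least 2. Hence tw(G) = 2 exactly.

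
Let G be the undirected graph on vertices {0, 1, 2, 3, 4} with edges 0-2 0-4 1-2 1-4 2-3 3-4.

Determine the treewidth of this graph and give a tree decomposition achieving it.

Treewidth 2.
Bags: B1 = {0, 2, 4}  B2 = {2, 3, 4}  B3 = {1, 2, 4}
Tree: B1–B2, B2–B3

Every bag has size at most 3, so the width is 3 − 1 = 2 and tw(G) ≤ 2. Since 4–0–2–3–4 is a cycle in G, G is not acyclic. Forests are exactly the graphs of treewidth ≤ 1, so tw(G) ≥ 2. The upper and lower bounds meet at 2, so that is the treewidth.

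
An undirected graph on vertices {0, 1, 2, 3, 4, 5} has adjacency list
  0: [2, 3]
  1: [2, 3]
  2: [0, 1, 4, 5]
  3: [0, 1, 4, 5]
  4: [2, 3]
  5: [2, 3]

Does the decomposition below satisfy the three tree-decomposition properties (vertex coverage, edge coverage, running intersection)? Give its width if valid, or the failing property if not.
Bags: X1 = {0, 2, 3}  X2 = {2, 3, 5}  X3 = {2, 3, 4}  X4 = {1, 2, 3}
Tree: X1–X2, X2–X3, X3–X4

Checking the three conditions: (i) the bags cover all of {0, 1, 2, 3, 4, 5}; (ii) for each edge, some bag contains both endpoints; (iii) the bags containing any fixed vertex form a subtree. All hold, so the decomposition is valid with width 3 − 1 = 2.

Yes; width 2.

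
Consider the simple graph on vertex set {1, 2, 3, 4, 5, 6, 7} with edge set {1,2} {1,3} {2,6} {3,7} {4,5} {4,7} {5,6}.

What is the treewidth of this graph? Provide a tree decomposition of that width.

The largest bag has 3 vertices, giving width 2; this decomposition certifies tw(G) ≤ 2. The edges 4–7–3–1–2–6–5–4 form a cycle, so G is not a tree and its treewidth is at least 2. Therefore the treewidth is 2.

Treewidth 2.
One such decomposition:
Bags: B1 = {3, 4, 7}  B2 = {1, 3, 4}  B3 = {1, 2, 4}  B4 = {2, 4, 6}  B5 = {4, 5, 6}
Tree: B1–B2, B2–B3, B3–B4, B4–B5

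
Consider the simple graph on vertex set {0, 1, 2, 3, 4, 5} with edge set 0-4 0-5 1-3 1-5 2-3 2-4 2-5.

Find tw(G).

2

A width-2 tree decomposition is:
Bags: B1 = {0, 4, 5}  B2 = {2, 4, 5}  B3 = {1, 2, 5}  B4 = {1, 2, 3}
Tree: B1–B2, B2–B3, B3–B4
Every bag has size at most 3, so the width is 3 − 1 = 2 and tw(G) ≤ 2. The edges 0–4–2–5–0 form a cycle, so G is not a tree and its treewidth is at least 2. The upper and lower bounds meet at 2, so that is the treewidth.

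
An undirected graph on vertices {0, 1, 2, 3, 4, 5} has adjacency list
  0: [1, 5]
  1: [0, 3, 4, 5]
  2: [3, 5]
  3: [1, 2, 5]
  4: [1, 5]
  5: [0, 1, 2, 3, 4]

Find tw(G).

A width-2 tree decomposition is:
Bags: B1 = {1, 4, 5}  B2 = {1, 3, 5}  B3 = {2, 3, 5}  B4 = {0, 1, 5}
Tree: B1–B2, B2–B3, B1–B4
Every bag has size at most 3, so the width is 3 − 1 = 2 and tw(G) ≤ 2. For the lower bound, the 3 vertices {0, 1, 5} are pairwise adjacent, and any tree decomposition puts a clique entirely inside one bag — forcing width ≥ 2. Therefore the treewidth is 2.

2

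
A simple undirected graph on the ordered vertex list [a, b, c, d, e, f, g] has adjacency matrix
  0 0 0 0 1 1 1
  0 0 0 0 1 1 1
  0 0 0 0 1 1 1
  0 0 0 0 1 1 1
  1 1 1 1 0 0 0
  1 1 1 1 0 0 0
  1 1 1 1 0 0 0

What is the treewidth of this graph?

A width-3 tree decomposition is:
Bags: B1 = {b, e, f, g}  B2 = {d, e, f, g}  B3 = {a, e, f, g}  B4 = {c, e, f, g}
Tree: B1–B2, B2–B3, B3–B4
Every bag has size at most 4, so the width is 4 − 1 = 3 and tw(G) ≤ 3. For the lower bound: the 4 vertex sets {b,g}, {d,f}, {e}, {a} are disjoint, each induces a connected subgraph, and every pair is joined by at least one edge of G. Contracting each set to a single vertex therefore yields K_{4} as a minor, and since treewidth is minor-monotone, tw(G) ≥ tw(K_{4}) = 3. Hence tw(G) = 3 exactly.

3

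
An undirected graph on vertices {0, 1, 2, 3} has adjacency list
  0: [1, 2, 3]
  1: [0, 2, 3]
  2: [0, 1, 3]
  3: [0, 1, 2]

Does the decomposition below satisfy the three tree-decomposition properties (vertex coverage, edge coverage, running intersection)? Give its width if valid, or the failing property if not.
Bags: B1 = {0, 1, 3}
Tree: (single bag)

A tree decomposition must satisfy three properties: every vertex lies in some bag; for every edge, both endpoints lie together in some bag; and for every vertex, the bags containing it form a connected subtree. Here vertex 2 appears in no bag, so the decomposition is invalid.

No — vertex 2 appears in no bag.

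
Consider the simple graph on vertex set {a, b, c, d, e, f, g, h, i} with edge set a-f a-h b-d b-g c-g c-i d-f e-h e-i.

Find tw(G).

A width-2 tree decomposition is:
Bags: B1 = {b, d, f}  B2 = {b, f, g}  B3 = {c, f, g}  B4 = {c, f, i}  B5 = {e, f, i}  B6 = {e, f, h}  B7 = {a, f, h}
Tree: B1–B2, B2–B3, B3–B4, B4–B5, B5–B6, B6–B7
Each bag holds 3 vertices, so the decomposition has width 2, which upper-bounds the treewidth. For the lower bound, G contains the cycle f–d–b–g–c–i–e–h–a–f, so G is not a forest; only forests have treewidth ≤ 1, hence tw(G) ≥ 2. Therefore the treewidth is 2.

2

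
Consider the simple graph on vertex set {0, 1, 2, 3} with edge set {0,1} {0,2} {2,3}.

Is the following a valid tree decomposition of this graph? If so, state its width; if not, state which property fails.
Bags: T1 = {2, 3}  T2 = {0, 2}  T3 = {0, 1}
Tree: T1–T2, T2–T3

Every vertex of G appears in some bag (union = {0, 1, 2, 3}); every edge is covered by a bag; and for each vertex v the set of bags containing v is connected in the bag tree. The decomposition is therefore valid. The largest bag has 2 vertices, so the width is 1.

Yes; width 1.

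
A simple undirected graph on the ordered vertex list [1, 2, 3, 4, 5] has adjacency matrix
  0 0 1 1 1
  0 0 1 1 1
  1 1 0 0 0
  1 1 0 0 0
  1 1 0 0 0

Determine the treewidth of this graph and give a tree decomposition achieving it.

Each bag holds 3 vertices, so the decomposition has width 2, which upper-bounds the treewidth. The edges 1–5–2–3–1 form a cycle, so G is not a tree and its treewidth is at least 2. Therefore the treewidth is 2.

Treewidth 2.
One optimal decomposition is:
Bags: B1 = {1, 2, 5}  B2 = {1, 2, 3}  B3 = {1, 2, 4}
Tree: B1–B2, B2–B3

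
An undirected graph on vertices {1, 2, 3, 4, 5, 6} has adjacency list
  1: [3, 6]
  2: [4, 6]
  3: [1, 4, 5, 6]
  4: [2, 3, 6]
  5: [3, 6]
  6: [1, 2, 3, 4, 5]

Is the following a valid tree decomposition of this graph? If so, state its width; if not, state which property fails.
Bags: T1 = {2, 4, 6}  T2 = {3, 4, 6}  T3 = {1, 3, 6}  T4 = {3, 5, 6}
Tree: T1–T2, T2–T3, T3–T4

Yes; width 2.

Every vertex of G appears in some bag (union = {1, 2, 3, 4, 5, 6}); every edge is covered by a bag; and for each vertex v the set of bags containing v is connected in the bag tree. The decomposition is therefore valid. The largest bag has 3 vertices, so the width is 2.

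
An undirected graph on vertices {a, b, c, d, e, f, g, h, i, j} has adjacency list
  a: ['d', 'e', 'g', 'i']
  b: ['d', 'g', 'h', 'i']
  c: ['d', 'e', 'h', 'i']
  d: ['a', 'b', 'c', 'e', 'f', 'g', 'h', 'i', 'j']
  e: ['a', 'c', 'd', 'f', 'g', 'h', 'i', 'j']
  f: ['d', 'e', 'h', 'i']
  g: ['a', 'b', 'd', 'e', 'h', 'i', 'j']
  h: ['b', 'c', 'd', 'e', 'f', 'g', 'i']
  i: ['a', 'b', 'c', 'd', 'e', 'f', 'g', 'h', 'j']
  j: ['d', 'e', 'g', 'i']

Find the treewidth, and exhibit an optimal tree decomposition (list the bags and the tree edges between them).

Treewidth 4.
One optimal decomposition is:
Bags: B1 = {d, e, g, h, i}  B2 = {a, d, e, g, i}  B3 = {c, d, e, h, i}  B4 = {b, d, g, h, i}  B5 = {d, e, g, i, j}  B6 = {d, e, f, h, i}
Tree: B1–B2, B1–B3, B1–B4, B1–B5, B1–B6

Every bag has size at most 5, so the width is 5 − 1 = 4 and tw(G) ≤ 4. On the other hand G contains the 5-clique {d, e, g, i, j}. A clique must lie in a single bag of any decomposition, so no decomposition can have width below 4. Combining the bounds, tw(G) = 4.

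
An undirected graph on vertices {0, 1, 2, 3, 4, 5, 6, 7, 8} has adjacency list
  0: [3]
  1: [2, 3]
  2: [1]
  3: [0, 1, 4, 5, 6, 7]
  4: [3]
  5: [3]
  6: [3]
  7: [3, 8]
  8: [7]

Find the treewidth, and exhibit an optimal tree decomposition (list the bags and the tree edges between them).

Every bag has size at most 2, so the width is 2 − 1 = 1 and tw(G) ≤ 1. Since G has at least one edge (e.g. 6–3), it is not an edgeless graph, so tw(G) ≥ 1. Combining the bounds, tw(G) = 1.

Treewidth 1.
Bags: B1 = {3, 6}  B2 = {3, 5}  B3 = {3, 7}  B4 = {7, 8}  B5 = {3, 4}  B6 = {1, 3}  B7 = {1, 2}  B8 = {0, 3}
Tree: B1–B2, B1–B3, B3–B4, B2–B5, B5–B6, B6–B7, B1–B8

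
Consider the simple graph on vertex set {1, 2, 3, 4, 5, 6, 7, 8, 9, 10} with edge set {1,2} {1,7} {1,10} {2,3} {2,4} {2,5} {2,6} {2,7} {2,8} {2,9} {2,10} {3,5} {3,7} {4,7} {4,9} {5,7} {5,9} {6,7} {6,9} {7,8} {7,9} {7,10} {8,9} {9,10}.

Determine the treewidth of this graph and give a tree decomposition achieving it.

Treewidth 3.
Bags: B1 = {2, 6, 7, 9}  B2 = {2, 5, 7, 9}  B3 = {2, 3, 5, 7}  B4 = {2, 7, 9, 10}  B5 = {2, 7, 8, 9}  B6 = {1, 2, 7, 10}  B7 = {2, 4, 7, 9}
Tree: B1–B2, B2–B3, B2–B4, B2–B5, B4–B6, B1–B7

The largest bag has 4 vertices, giving width 3; this decomposition certifies tw(G) ≤ 3. For the lower bound, the 4 vertices {1, 2, 7, 10} are pairwise adjacent, and any tree decomposition puts a clique entirely inside one bag — forcing width ≥ 3. Combining the bounds, tw(G) = 3.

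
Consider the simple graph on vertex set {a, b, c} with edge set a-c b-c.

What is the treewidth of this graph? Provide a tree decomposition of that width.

The largest bag has 2 vertices, giving width 1; this decomposition certifies tw(G) ≤ 1. Any graph with an edge has treewidth ≥ 1, and G has the edge c–a. The upper and lower bounds meet at 1, so that is the treewidth.

Treewidth 1.
One such decomposition:
Bags: B1 = {a, c}  B2 = {b, c}
Tree: B1–B2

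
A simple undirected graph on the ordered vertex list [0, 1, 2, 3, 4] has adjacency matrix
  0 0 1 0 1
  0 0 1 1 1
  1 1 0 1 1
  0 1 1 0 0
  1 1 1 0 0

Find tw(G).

A width-2 tree decomposition is:
Bags: B1 = {1, 2, 3}  B2 = {1, 2, 4}  B3 = {0, 2, 4}
Tree: B1–B2, B2–B3
The largest bag has 3 vertices, giving width 2; this decomposition certifies tw(G) ≤ 2. For the lower bound, the 3 vertices {0, 2, 4} are pairwise adjacent, and any tree decomposition puts a clique entirely inside one bag — forcing width ≥ 2. Therefore the treewidth is 2.

2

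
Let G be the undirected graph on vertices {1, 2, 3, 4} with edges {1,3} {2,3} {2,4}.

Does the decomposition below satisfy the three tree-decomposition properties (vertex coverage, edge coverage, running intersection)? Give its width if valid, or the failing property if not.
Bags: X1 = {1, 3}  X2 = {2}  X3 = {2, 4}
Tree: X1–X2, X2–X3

No — edge (3,2) lies in no bag.

A tree decomposition must satisfy three properties: every vertex lies in some bag; for every edge, both endpoints lie together in some bag; and for every vertex, the bags containing it form a connected subtree. Here edge (3,2) lies in no bag, so the decomposition is invalid.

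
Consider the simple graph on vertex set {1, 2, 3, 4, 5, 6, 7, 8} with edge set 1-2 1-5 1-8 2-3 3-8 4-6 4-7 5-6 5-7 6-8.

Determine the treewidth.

A width-2 tree decomposition is:
Bags: B1 = {4, 6, 7}  B2 = {5, 6, 7}  B3 = {5, 6, 8}  B4 = {1, 5, 8}  B5 = {1, 3, 8}  B6 = {1, 2, 3}
Tree: B1–B2, B2–B3, B3–B4, B4–B5, B5–B6
Each bag holds 3 vertices, so the decomposition has width 2, which upper-bounds the treewidth. The edges 4–7–5–6–4 form a cycle, so G is not a tree and its treewidth is at least 2. Therefore the treewidth is 2.

2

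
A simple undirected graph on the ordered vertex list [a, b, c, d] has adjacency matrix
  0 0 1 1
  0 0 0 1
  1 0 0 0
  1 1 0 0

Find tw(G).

1

A width-1 tree decomposition is:
Bags: B1 = {a, c}  B2 = {a, d}  B3 = {b, d}
Tree: B1–B2, B2–B3
Each bag holds 2 vertices, so the decomposition has width 1, which upper-bounds the treewidth. Since G has at least one edge (e.g. c–a), it is not an edgeless graph, so tw(G) ≥ 1. Therefore the treewidth is 1.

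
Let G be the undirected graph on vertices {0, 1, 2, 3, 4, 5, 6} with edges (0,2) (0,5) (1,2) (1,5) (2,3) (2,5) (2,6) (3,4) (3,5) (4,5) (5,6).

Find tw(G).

A width-2 tree decomposition is:
Bags: B1 = {2, 5, 6}  B2 = {0, 2, 5}  B3 = {2, 3, 5}  B4 = {3, 4, 5}  B5 = {1, 2, 5}
Tree: B1–B2, B2–B3, B3–B4, B1–B5
The largest bag has 3 vertices, giving width 2; this decomposition certifies tw(G) ≤ 2. On the other hand G contains the 3-clique {0, 2, 5}. A clique must lie in a single bag of any decomposition, so no decomposition can have width below 2. The upper and lower bounds meet at 2, so that is the treewidth.

2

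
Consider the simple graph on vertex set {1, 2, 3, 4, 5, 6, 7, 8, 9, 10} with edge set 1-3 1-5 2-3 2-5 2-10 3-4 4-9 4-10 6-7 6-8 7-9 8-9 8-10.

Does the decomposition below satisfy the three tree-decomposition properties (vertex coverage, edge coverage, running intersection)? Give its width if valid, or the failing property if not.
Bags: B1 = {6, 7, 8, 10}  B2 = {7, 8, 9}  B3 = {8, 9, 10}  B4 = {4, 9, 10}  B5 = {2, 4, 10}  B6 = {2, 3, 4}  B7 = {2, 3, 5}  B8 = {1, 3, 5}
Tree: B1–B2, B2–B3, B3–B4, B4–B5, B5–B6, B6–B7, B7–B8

No — bags containing vertex 10 are not connected in the tree.

A tree decomposition must satisfy three properties: every vertex lies in some bag; for every edge, both endpoints lie together in some bag; and for every vertex, the bags containing it form a connected subtree. Here bags containing vertex 10 are not connected in the tree, so the decomposition is invalid.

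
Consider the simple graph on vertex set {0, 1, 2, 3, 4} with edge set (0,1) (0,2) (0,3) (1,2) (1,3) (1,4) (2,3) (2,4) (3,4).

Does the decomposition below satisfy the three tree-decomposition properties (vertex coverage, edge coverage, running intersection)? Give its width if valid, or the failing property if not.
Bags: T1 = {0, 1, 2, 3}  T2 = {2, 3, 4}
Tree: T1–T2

No — edge (1,4) lies in no bag.

A tree decomposition must satisfy three properties: every vertex lies in some bag; for every edge, both endpoints lie together in some bag; and for every vertex, the bags containing it form a connected subtree. Here edge (1,4) lies in no bag, so the decomposition is invalid.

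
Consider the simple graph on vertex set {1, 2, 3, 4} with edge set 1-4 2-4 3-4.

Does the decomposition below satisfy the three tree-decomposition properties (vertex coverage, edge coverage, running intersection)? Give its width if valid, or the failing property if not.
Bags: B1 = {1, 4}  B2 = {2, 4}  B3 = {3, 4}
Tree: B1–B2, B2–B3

Vertex coverage: the bags together contain {1, 2, 3, 4}, the full vertex set. Edge coverage: each edge of G has both endpoints in at least one bag. Running intersection: for every vertex, the bags containing it form a connected subtree. All three properties hold, so this is a valid tree decomposition of width max|bag| − 1 = 1, and hence tw(G) ≤ 1.

Yes; width 1.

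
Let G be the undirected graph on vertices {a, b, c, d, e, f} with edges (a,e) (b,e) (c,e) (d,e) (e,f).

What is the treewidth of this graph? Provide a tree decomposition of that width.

Treewidth 1.
One such decomposition:
Bags: B1 = {e, f}  B2 = {b, e}  B3 = {a, e}  B4 = {c, e}  B5 = {d, e}
Tree: B1–B2, B2–B3, B2–B4, B4–B5

Each bag holds 2 vertices, so the decomposition has width 1, which upper-bounds the treewidth. G has an edge, so its treewidth is at least 1. Combining the bounds, tw(G) = 1.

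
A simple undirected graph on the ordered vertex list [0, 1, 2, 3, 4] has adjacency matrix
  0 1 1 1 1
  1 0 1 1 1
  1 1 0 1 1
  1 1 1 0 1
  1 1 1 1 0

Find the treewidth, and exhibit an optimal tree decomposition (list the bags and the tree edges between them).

Treewidth 4.
One such decomposition:
Bags: B1 = {0, 1, 2, 3, 4}
Tree: (single bag)

A single bag containing all 5 vertices is trivially a valid decomposition of width 4. Conversely, {0, 1, 2, 3, 4} is a clique of size 5, and the vertices of any clique must share a bag in every tree decomposition; so some bag has ≥ 5 vertices and tw(G) ≥ 4. The upper and lower bounds meet at 4, so that is the treewidth.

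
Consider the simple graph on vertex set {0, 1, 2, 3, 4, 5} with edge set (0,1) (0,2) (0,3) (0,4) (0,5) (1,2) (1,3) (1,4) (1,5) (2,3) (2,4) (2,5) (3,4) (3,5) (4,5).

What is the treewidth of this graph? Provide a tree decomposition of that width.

With just one bag of size 6, the width is 6 − 1 = 5, so tw(G) ≤ 5. Conversely, {0, 1, 2, 3, 4, 5} is a clique of size 6, and the vertices of any clique must share a bag in every tree decomposition; so some bag has ≥ 6 vertices and tw(G) ≥ 5. Combining the bounds, tw(G) = 5.

Treewidth 5.
One optimal decomposition is:
Bags: B1 = {0, 1, 2, 3, 4, 5}
Tree: (single bag)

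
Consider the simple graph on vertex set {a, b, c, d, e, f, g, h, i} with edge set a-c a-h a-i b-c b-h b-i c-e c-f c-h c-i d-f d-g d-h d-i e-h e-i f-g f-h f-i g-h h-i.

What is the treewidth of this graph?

3

A width-3 tree decomposition is:
Bags: B1 = {d, f, h, i}  B2 = {d, f, g, h}  B3 = {c, f, h, i}  B4 = {a, c, h, i}  B5 = {c, e, h, i}  B6 = {b, c, h, i}
Tree: B1–B2, B1–B3, B3–B4, B4–B5, B3–B6
The largest bag has 4 vertices, giving width 3; this decomposition certifies tw(G) ≤ 3. On the other hand G contains the 4-clique {d, f, g, h}. A clique must lie in a single bag of any decomposition, so no decomposition can have width below 3. Combining the bounds, tw(G) = 3.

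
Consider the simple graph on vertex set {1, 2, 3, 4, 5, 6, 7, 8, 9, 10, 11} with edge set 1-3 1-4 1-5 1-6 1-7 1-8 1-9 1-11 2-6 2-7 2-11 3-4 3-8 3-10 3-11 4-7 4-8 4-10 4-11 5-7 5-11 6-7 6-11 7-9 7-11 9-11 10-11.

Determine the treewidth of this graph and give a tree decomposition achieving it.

Every bag has size at most 4, so the width is 4 − 1 = 3 and tw(G) ≤ 3. On the other hand G contains the 4-clique {1, 3, 4, 8}. A clique must lie in a single bag of any decomposition, so no decomposition can have width below 3. Combining the bounds, tw(G) = 3.

Treewidth 3.
Bags: B1 = {1, 3, 4, 8}  B2 = {1, 3, 4, 11}  B3 = {1, 4, 7, 11}  B4 = {1, 6, 7, 11}  B5 = {3, 4, 10, 11}  B6 = {2, 6, 7, 11}  B7 = {1, 5, 7, 11}  B8 = {1, 7, 9, 11}
Tree: B1–B2, B2–B3, B3–B4, B2–B5, B4–B6, B4–B7, B7–B8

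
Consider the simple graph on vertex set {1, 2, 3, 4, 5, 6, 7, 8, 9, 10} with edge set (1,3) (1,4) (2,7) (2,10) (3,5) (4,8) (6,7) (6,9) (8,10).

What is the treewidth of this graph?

1

A width-1 tree decomposition is:
Bags: B1 = {6, 9}  B2 = {6, 7}  B3 = {2, 7}  B4 = {2, 10}  B5 = {8, 10}  B6 = {4, 8}  B7 = {1, 4}  B8 = {1, 3}  B9 = {3, 5}
Tree: B1–B2, B2–B3, B3–B4, B4–B5, B5–B6, B6–B7, B7–B8, B8–B9
Each bag holds 2 vertices, so the decomposition has width 1, which upper-bounds the treewidth. Any graph with an edge has treewidth ≥ 1, and G has the edge 9–6. Combining the bounds, tw(G) = 1.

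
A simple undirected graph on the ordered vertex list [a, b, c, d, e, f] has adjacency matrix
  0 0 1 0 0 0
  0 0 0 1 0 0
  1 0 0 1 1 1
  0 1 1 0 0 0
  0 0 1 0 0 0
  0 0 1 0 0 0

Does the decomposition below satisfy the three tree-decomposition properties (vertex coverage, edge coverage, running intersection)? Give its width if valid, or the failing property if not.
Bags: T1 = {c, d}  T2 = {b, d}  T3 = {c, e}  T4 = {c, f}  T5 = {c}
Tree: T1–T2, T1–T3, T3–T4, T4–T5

No — vertex a appears in no bag.

A tree decomposition must satisfy three properties: every vertex lies in some bag; for every edge, both endpoints lie together in some bag; and for every vertex, the bags containing it form a connected subtree. Here vertex a appears in no bag, so the decomposition is invalid.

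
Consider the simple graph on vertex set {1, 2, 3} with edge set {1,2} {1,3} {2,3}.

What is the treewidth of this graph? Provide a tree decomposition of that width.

Treewidth 2.
One such decomposition:
Bags: B1 = {1, 2, 3}
Tree: (single bag)

A single bag containing all 3 vertices is trivially a valid decomposition of width 2. Conversely, {1, 2, 3} is a clique of size 3, and the vertices of any clique must share a bag in every tree decomposition; so some bag has ≥ 3 vertices and tw(G) ≥ 2. Hence tw(G) = 2 exactly.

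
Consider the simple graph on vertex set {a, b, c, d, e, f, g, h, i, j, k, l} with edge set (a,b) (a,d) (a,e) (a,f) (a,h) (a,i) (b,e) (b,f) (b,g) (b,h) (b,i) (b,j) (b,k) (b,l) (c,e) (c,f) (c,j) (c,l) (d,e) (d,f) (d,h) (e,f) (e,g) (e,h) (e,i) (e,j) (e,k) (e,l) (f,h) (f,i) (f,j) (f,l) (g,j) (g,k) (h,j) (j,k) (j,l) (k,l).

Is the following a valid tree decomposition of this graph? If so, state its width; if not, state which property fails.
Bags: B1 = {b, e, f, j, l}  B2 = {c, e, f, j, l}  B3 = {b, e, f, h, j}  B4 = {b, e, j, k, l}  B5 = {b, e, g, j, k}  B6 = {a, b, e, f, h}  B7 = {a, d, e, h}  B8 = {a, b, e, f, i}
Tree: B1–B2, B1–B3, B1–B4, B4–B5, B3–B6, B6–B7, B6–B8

A tree decomposition must satisfy three properties: every vertex lies in some bag; for every edge, both endpoints lie together in some bag; and for every vertex, the bags containing it form a connected subtree. Here edge (f,d) lies in no bag, so the decomposition is invalid.

No — edge (f,d) lies in no bag.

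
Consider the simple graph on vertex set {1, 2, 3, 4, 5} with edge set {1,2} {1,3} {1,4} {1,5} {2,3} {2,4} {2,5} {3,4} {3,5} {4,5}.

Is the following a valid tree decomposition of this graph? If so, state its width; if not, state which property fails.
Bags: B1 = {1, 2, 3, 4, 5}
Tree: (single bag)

Yes; width 4.

Vertex coverage: the bags together contain {1, 2, 3, 4, 5}, the full vertex set. Edge coverage: each edge of G has both endpoints in at least one bag. Running intersection: for every vertex, the bags containing it form a connected subtree. All three properties hold, so this is a valid tree decomposition of width max|bag| − 1 = 4, and hence tw(G) ≤ 4.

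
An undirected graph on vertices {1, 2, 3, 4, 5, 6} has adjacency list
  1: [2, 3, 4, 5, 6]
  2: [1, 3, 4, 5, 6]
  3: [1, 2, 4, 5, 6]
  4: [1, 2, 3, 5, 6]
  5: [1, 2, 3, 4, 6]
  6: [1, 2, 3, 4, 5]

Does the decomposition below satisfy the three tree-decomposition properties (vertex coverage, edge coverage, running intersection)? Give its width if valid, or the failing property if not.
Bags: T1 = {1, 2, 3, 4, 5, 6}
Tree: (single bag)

Yes; width 5.

Checking the three conditions: (i) the bags cover all of {1, 2, 3, 4, 5, 6}; (ii) for each edge, some bag contains both endpoints; (iii) the bags containing any fixed vertex form a subtree. All hold, so the decomposition is valid with width 6 − 1 = 5.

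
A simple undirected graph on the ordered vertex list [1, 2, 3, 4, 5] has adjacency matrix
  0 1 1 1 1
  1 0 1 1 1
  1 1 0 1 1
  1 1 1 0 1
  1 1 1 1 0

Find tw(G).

4

A width-4 tree decomposition is:
Bags: B1 = {1, 2, 3, 4, 5}
Tree: (single bag)
With just one bag of size 5, the width is 5 − 1 = 4, so tw(G) ≤ 4. For the lower bound, the 5 vertices {1, 2, 3, 4, 5} are pairwise adjacent, and any tree decomposition puts a clique entirely inside one bag — forcing width ≥ 4. Combining the bounds, tw(G) = 4.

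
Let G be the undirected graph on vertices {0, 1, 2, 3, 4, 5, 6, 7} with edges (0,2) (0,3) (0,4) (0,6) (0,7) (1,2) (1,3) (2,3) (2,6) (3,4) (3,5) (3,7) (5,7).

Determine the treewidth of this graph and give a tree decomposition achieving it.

Treewidth 2.
One optimal decomposition is:
Bags: B1 = {0, 2, 6}  B2 = {0, 2, 3}  B3 = {0, 3, 7}  B4 = {3, 5, 7}  B5 = {0, 3, 4}  B6 = {1, 2, 3}
Tree: B1–B2, B2–B3, B3–B4, B2–B5, B2–B6

Each bag holds 3 vertices, so the decomposition has width 2, which upper-bounds the treewidth. Conversely, {0, 2, 3} is a clique of size 3, and the vertices of any clique must share a bag in every tree decomposition; so some bag has ≥ 3 vertices and tw(G) ≥ 2. Therefore the treewidth is 2.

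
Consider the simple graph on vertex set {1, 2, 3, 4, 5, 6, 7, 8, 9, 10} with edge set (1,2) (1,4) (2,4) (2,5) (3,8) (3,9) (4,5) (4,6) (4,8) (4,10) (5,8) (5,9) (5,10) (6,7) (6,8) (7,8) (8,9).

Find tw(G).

A width-2 tree decomposition is:
Bags: B1 = {4, 6, 8}  B2 = {4, 5, 8}  B3 = {5, 8, 9}  B4 = {6, 7, 8}  B5 = {2, 4, 5}  B6 = {3, 8, 9}  B7 = {4, 5, 10}  B8 = {1, 2, 4}
Tree: B1–B2, B2–B3, B1–B4, B2–B5, B3–B6, B2–B7, B5–B8
The largest bag has 3 vertices, giving width 2; this decomposition certifies tw(G) ≤ 2. Conversely, {3, 8, 9} is a clique of size 3, and the vertices of any clique must share a bag in every tree decomposition; so some bag has ≥ 3 vertices and tw(G) ≥ 2. Combining the bounds, tw(G) = 2.

2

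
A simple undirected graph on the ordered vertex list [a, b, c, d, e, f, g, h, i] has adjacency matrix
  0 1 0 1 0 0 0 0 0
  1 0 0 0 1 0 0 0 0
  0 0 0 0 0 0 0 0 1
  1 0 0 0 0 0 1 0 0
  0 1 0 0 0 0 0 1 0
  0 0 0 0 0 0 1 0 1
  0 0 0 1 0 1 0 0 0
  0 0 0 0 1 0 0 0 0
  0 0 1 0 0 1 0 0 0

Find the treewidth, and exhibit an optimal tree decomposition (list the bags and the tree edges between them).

Each bag holds 2 vertices, so the decomposition has width 1, which upper-bounds the treewidth. Since G has at least one edge (e.g. c–i), it is not an edgeless graph, so tw(G) ≥ 1. The upper and lower bounds meet at 1, so that is the treewidth.

Treewidth 1.
Bags: B1 = {c, i}  B2 = {f, i}  B3 = {f, g}  B4 = {d, g}  B5 = {a, d}  B6 = {a, b}  B7 = {b, e}  B8 = {e, h}
Tree: B1–B2, B2–B3, B3–B4, B4–B5, B5–B6, B6–B7, B7–B8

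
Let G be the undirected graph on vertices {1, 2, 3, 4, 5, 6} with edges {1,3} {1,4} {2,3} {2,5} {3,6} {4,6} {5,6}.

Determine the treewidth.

2

A width-2 tree decomposition is:
Bags: B1 = {2, 3, 5}  B2 = {3, 5, 6}  B3 = {1, 3, 6}  B4 = {1, 4, 6}
Tree: B1–B2, B2–B3, B3–B4
The largest bag has 3 vertices, giving width 2; this decomposition certifies tw(G) ≤ 2. The edges 2–5–6–3–2 form a cycle, so G is not a tree and its treewidth is at least 2. Therefore the treewidth is 2.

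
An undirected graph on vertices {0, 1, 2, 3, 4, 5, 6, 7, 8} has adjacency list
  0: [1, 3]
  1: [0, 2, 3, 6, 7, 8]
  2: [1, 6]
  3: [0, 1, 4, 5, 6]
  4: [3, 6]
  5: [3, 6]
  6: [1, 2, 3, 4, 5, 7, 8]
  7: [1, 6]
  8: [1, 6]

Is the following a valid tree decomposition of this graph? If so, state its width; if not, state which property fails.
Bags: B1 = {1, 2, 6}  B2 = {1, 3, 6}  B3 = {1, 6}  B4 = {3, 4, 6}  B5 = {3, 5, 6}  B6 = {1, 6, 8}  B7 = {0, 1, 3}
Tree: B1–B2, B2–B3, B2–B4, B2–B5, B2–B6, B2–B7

A tree decomposition must satisfy three properties: every vertex lies in some bag; for every edge, both endpoints lie together in some bag; and for every vertex, the bags containing it form a connected subtree. Here vertex 7 appears in no bag, so the decomposition is invalid.

No — vertex 7 appears in no bag.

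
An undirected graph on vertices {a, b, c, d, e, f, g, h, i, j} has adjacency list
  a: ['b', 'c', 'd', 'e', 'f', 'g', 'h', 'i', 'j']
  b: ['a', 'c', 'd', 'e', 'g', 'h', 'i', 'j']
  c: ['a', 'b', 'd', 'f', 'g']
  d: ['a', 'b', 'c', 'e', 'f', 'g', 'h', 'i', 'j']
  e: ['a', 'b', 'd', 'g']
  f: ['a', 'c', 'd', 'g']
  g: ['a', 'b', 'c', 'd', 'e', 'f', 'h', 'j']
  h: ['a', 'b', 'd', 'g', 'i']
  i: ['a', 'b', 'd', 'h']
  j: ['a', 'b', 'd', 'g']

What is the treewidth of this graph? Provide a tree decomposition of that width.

Treewidth 4.
One optimal decomposition is:
Bags: B1 = {a, b, c, d, g}  B2 = {a, b, d, g, j}  B3 = {a, b, d, g, h}  B4 = {a, b, d, e, g}  B5 = {a, c, d, f, g}  B6 = {a, b, d, h, i}
Tree: B1–B2, B1–B3, B3–B4, B1–B5, B3–B6

The largest bag has 5 vertices, giving width 4; this decomposition certifies tw(G) ≤ 4. On the other hand G contains the 5-clique {a, c, d, f, g}. A clique must lie in a single bag of any decomposition, so no decomposition can have width below 4. The upper and lower bounds meet at 4, so that is the treewidth.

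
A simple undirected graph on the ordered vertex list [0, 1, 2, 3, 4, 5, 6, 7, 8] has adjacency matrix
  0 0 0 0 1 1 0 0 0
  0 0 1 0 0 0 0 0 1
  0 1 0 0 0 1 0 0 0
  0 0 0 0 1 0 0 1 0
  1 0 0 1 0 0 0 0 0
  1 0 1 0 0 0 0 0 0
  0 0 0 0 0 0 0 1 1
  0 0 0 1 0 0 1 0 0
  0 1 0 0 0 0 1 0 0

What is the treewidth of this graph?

A width-2 tree decomposition is:
Bags: B1 = {1, 2, 8}  B2 = {2, 6, 8}  B3 = {2, 6, 7}  B4 = {2, 3, 7}  B5 = {2, 3, 4}  B6 = {0, 2, 4}  B7 = {0, 2, 5}
Tree: B1–B2, B2–B3, B3–B4, B4–B5, B5–B6, B6–B7
The largest bag has 3 vertices, giving width 2; this decomposition certifies tw(G) ≤ 2. For the lower bound, G contains the cycle 2–1–8–6–7–3–4–0–5–2, so G is not a forest; only forests have treewidth ≤ 1, hence tw(G) ≥ 2. The upper and lower bounds meet at 2, so that is the treewidth.

2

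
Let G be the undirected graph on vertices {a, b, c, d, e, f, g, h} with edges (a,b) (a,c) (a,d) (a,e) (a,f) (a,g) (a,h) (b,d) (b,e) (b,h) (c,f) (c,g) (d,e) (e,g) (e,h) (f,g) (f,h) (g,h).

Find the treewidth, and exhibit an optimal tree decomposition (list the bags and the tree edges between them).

The largest bag has 4 vertices, giving width 3; this decomposition certifies tw(G) ≤ 3. Conversely, {a, b, d, e} is a clique of size 4, and the vertices of any clique must share a bag in every tree decomposition; so some bag has ≥ 4 vertices and tw(G) ≥ 3. Therefore the treewidth is 3.

Treewidth 3.
One such decomposition:
Bags: B1 = {a, f, g, h}  B2 = {a, e, g, h}  B3 = {a, b, e, h}  B4 = {a, c, f, g}  B5 = {a, b, d, e}
Tree: B1–B2, B2–B3, B1–B4, B3–B5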